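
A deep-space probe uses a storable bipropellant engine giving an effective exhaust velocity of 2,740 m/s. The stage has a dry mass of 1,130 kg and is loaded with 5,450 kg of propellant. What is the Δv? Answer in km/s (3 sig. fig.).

m₀ = m_dry + m_prop = 1,130 + 5,450 = 6,580 kg.
By the Tsiolkovsky rocket equation, Δv = v_e · ln(m₀/m_f) = 2740.0 × ln(5.823) = 2740.0 × 1.7618 ≈ 4827.4 m/s.

Δv ≈ 4.83 km/s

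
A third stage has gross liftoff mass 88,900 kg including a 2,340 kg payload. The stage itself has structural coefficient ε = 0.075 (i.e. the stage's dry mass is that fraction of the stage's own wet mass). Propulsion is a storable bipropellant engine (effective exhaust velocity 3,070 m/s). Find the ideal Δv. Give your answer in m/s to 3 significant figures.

Stage wet mass = m₀ − payload = 88,900 − 2,340 = 86,560 kg.
Stage dry mass = ε × stage wet mass = 0.075 × 86,560 = 6,492 kg.
Burnout mass m_f = stage dry + payload = 6,492 + 2,340 = 8,832 kg.
From the ideal rocket equation, Δv = v_e · ln(88,900/8,832) = 3070.0 × ln(10.07) = 3070.0 × 2.3091 ≈ 7089 m/s.

Δv ≈ 7090 m/s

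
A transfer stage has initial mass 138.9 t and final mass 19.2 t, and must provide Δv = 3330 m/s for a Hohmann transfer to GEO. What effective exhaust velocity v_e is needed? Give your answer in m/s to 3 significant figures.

ln(m₀/m_f) = ln(138900/19200) = ln(7.234) = 1.9788.
From the ideal rocket equation, v_e = Δv / ln(m₀/m_f) = 3330 / 1.9788 = 1682.8 m/s.

v_e ≈ 1680 m/s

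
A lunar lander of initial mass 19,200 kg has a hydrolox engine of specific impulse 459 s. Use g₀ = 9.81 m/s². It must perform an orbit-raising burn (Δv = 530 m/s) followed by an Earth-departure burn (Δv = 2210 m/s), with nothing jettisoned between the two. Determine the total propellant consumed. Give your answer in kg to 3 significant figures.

v_e = Isp · g₀ = 459 × 9.81 = 4502.8 m/s.
After the first burn: m = 19200 × exp(−530/4502.8) = 19200 × 0.88896 = 17,068 kg.
After the second burn: m = 17,068 × exp(−2210/4502.8) = 17,068 × 0.61213 = 10,447.8 kg.
Total propellant = m₀ − m_final = 19200 − 10,447.8 = 8,752.2 kg.

total propellant consumed ≈ 8750 kg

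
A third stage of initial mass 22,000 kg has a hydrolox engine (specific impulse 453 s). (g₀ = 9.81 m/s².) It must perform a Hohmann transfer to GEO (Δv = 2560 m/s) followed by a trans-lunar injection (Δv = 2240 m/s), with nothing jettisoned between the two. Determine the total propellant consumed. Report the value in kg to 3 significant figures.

v_e = Isp · g₀ = 453 × 9.81 = 4443.9 m/s.
After the first burn: m = 22000 × exp(−2560/4443.9) = 22000 × 0.56210 = 12,366.2 kg.
After the second burn: m = 12,366.2 × exp(−2240/4443.9) = 12,366.2 × 0.60407 = 7,470.05 kg.
Total propellant = m₀ − m_final = 22000 − 7,470.05 = 14,529.95 kg.

total propellant consumed ≈ 14500 kg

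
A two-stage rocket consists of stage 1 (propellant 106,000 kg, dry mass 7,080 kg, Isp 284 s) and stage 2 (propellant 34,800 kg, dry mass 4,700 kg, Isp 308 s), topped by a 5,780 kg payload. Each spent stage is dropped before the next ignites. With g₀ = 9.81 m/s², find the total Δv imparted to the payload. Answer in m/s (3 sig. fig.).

Ignition mass of stage 1 = 106,000+7,080 + 34,800+4,700 + 5,780 = 158,360 kg.
Stage 1: m₀ = 158,360 kg, m_f = 158,360 − 106,000 = 52,360 kg; Δv = 284×9.81×ln(3.024) = 2786.0×1.1067 ≈ 3083 m/s.
Stage 2: m₀ = 45,280 kg, m_f = 45,280 − 34,800 = 10,480 kg; Δv = 308×9.81×ln(4.321) = 3021.5×1.4634 ≈ 4422 m/s.
Total Δv = 3083 + 4422 = 7505 m/s.

Δv ≈ 7510 m/s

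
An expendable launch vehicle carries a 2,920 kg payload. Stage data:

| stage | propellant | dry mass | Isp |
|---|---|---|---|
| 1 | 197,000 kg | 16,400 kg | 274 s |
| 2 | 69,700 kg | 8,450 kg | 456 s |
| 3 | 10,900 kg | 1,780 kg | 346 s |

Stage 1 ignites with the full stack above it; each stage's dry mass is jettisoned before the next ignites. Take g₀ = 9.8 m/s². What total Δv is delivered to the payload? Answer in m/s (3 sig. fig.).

Δv ≈ 12900 m/s

Ignition mass of stage 1 = 197,000+16,400 + 69,700+8,450 + 10,900+1,780 + 2,920 = 307,150 kg.
Stage 1: m₀ = 307,150 kg, m_f = 307,150 − 197,000 = 110,150 kg; Δv = 274×9.8×ln(2.788) = 2685.2×1.0255 ≈ 2754 m/s.
Stage 2: m₀ = 93,750 kg, m_f = 93,750 − 69,700 = 24,050 kg; Δv = 456×9.8×ln(3.898) = 4468.8×1.3605 ≈ 6080 m/s.
Stage 3: m₀ = 15,600 kg, m_f = 15,600 − 10,900 = 4,700 kg; Δv = 346×9.8×ln(3.319) = 3390.8×1.1997 ≈ 4068 m/s.
Total Δv = 2754 + 6080 + 4068 = 12902 m/s.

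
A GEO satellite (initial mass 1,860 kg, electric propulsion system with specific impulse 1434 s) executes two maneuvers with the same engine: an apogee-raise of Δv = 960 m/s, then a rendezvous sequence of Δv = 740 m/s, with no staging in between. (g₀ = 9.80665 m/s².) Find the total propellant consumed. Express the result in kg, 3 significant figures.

v_e = Isp · g₀ = 1434 × 9.80665 = 14062.7 m/s.
After the first burn: m = 1860 × exp(−960/14062.7) = 1860 × 0.93401 = 1,737.26 kg.
After the second burn: m = 1,737.26 × exp(−740/14062.7) = 1,737.26 × 0.94874 = 1,648.21 kg.
Total propellant = m₀ − m_final = 1860 − 1,648.21 = 211.79 kg.

total propellant consumed ≈ 212 kg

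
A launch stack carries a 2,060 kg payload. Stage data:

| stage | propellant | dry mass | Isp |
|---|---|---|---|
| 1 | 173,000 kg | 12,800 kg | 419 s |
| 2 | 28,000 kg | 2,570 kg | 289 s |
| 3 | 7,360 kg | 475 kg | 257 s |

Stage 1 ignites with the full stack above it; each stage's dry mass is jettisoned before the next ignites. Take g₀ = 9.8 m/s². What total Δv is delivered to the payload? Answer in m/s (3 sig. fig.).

Δv ≈ 12700 m/s

Ignition mass of stage 1 = 173,000+12,800 + 28,000+2,570 + 7,360+475 + 2,060 = 226,265 kg.
Stage 1: m₀ = 226,265 kg, m_f = 226,265 − 173,000 = 53,265 kg; Δv = 419×9.8×ln(4.248) = 4106.2×1.4464 ≈ 5939 m/s.
Stage 2: m₀ = 40,465 kg, m_f = 40,465 − 28,000 = 12,465 kg; Δv = 289×9.8×ln(3.246) = 2832.2×1.1775 ≈ 3335 m/s.
Stage 3: m₀ = 9,895 kg, m_f = 9,895 − 7,360 = 2,535 kg; Δv = 257×9.8×ln(3.903) = 2518.6×1.3618 ≈ 3430 m/s.
Total Δv = 5939 + 3335 + 3430 = 12704 m/s.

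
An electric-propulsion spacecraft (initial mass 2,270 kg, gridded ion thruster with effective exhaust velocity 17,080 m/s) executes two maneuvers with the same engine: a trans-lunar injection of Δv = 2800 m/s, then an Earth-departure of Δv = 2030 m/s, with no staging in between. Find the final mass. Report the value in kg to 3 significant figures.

After the first burn: m = 2270 × exp(−2800/17080.0) = 2270 × 0.84880 = 1,926.78 kg.
After the second burn: m = 1,926.78 × exp(−2030/17080.0) = 1,926.78 × 0.88794 = 1,710.87 kg.

final mass ≈ 1710 kg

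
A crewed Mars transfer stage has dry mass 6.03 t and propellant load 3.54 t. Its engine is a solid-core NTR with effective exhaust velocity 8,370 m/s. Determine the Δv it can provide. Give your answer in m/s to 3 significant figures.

Δv ≈ 3870 m/s

m₀ = m_dry + m_prop = 6.03 + 3.54 = 9.57 t.
Δv = v_e · ln(m₀/m_f) = 8370.0 × ln(1.587) = 8370.0 × 0.4619 ≈ 3866.0 m/s.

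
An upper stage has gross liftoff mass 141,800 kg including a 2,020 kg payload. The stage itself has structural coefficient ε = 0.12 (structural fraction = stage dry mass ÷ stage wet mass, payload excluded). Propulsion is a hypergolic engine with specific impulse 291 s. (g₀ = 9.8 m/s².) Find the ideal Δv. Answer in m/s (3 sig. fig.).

Stage wet mass = m₀ − payload = 141,800 − 2,020 = 139,780 kg.
Stage dry mass = ε × stage wet mass = 0.12 × 139,780 = 16,773.6 kg.
Burnout mass m_f = stage dry + payload = 16,773.6 + 2,020 = 18,793.6 kg.
v_e = Isp · g₀ = 291 × 9.8 = 2851.8 m/s.
Using Δv = v_e ln(m₀/m_f): Δv = v_e · ln(141,800/18,793.6) = 2851.8 × ln(7.545) = 2851.8 × 2.0209 ≈ 5763 m/s.

Δv ≈ 5760 m/s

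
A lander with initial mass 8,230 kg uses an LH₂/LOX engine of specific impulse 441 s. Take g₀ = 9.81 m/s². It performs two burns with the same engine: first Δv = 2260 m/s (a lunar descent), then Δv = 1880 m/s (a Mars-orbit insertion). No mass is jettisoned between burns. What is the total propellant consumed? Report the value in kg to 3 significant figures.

v_e = Isp · g₀ = 441 × 9.81 = 4326.2 m/s.
After the first burn: m = 8230 × exp(−2260/4326.2) = 8230 × 0.59310 = 4,881.21 kg.
After the second burn: m = 4,881.21 × exp(−1880/4326.2) = 4,881.21 × 0.64755 = 3,160.83 kg.
Total propellant = m₀ − m_final = 8230 − 3,160.83 = 5,069.17 kg.

total propellant consumed ≈ 5070 kg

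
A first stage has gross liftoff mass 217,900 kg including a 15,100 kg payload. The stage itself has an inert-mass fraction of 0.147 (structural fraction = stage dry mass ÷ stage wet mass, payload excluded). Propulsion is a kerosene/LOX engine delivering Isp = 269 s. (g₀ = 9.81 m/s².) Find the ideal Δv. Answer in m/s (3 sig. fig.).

Δv ≈ 4170 m/s

Stage wet mass = m₀ − payload = 217,900 − 15,100 = 202,800 kg.
Stage dry mass = ε × stage wet mass = 0.147 × 202,800 = 29,811.6 kg.
Burnout mass m_f = stage dry + payload = 29,811.6 + 15,100 = 44,911.6 kg.
v_e = Isp · g₀ = 269 × 9.81 = 2638.9 m/s.
By the Tsiolkovsky rocket equation, Δv = v_e · ln(217,900/44,911.6) = 2638.9 × ln(4.852) = 2638.9 × 1.5793 ≈ 4168 m/s.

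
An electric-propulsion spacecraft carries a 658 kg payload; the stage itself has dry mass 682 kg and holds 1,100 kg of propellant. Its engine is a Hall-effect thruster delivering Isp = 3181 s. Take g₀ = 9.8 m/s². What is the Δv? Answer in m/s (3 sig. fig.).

Δv ≈ 18700 m/s

v_e = Isp · g₀ = 3181 × 9.8 = 31173.8 m/s.
m₀ = payload + dry + propellant = 658 + 682 + 1,100 = 2,440 kg.
m_f = payload + dry = 658 + 682 = 1,340 kg.
Δv = v_e · ln(m₀/m_f) = 31173.8 × ln(1.821) = 31173.8 × 0.5993 ≈ 18683.3 m/s.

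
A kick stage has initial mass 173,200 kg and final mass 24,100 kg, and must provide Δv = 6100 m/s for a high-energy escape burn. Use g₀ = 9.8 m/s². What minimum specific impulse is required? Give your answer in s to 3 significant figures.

Isp ≈ 316 s

ln(m₀/m_f) = ln(173200/24100) = ln(7.187) = 1.9722.
v_e = Δv / ln(m₀/m_f) = 6100 / 1.9722 = 3092.9 m/s.
Isp = v_e / g₀ = 3092.9 / 9.8 = 315.6 s.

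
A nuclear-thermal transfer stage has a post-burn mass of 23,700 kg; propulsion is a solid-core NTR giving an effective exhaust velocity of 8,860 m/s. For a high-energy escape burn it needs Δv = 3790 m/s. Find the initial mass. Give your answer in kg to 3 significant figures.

initial mass ≈ 36400 kg

By the Tsiolkovsky rocket equation, m₀/m_f = exp(Δv / v_e) = exp(3790 / 8860.0) = exp(0.4278) = 1.5338.
m₀ = m_f × 1.5338 = 23,700 × 1.5338 = 36,351.1 kg.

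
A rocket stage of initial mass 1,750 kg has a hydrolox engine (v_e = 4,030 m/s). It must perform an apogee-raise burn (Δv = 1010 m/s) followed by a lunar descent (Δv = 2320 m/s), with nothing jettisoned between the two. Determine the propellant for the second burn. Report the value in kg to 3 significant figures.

After the first burn: m = 1750 × exp(−1010/4030.0) = 1750 × 0.77832 = 1,362.06 kg.
After the second burn: m = 1,362.06 × exp(−2320/4030.0) = 1,362.06 × 0.56232 = 765.914 kg.
Second-burn propellant = 1,362.06 − 765.914 = 596.146 kg.

propellant for the second burn ≈ 596 kg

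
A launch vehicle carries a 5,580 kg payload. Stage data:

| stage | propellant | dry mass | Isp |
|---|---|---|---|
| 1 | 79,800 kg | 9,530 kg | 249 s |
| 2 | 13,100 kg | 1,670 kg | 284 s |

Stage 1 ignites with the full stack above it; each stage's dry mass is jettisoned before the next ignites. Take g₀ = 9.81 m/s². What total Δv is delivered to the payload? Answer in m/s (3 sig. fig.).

Δv ≈ 6050 m/s

Ignition mass of stage 1 = 79,800+9,530 + 13,100+1,670 + 5,580 = 109,680 kg.
Stage 1: m₀ = 109,680 kg, m_f = 109,680 − 79,800 = 29,880 kg; Δv = 249×9.81×ln(3.671) = 2442.7×1.3004 ≈ 3176 m/s.
Stage 2: m₀ = 20,350 kg, m_f = 20,350 − 13,100 = 7,250 kg; Δv = 284×9.81×ln(2.807) = 2786.0×1.0321 ≈ 2875 m/s.
Total Δv = 3176 + 2875 = 6051 m/s.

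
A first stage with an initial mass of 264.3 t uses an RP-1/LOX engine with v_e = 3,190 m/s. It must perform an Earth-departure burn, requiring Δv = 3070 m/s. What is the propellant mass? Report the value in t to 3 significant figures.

m₀/m_f = exp(Δv / v_e) = exp(3070 / 3190.0) = exp(0.9624) = 2.6179.
m_f = 264.3 / 2.6179 = 100.959 t, so propellant = m₀ − m_f = 264.3 − 100.959 = 163.341 t.

propellant mass ≈ 163 t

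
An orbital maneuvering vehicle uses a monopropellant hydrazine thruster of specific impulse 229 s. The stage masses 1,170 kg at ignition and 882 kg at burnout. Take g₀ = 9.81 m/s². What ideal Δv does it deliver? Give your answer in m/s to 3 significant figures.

v_e = Isp · g₀ = 229 × 9.81 = 2246.5 m/s.
Using Δv = v_e ln(m₀/m_f): Δv = v_e · ln(m₀/m_f) = 2246.5 × ln(1.327) = 2246.5 × 0.2826 ≈ 634.8 m/s.

Δv ≈ 635 m/s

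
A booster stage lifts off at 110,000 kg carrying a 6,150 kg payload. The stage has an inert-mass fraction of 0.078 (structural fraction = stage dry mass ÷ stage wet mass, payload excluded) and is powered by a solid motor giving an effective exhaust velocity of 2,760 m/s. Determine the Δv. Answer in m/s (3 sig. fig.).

Stage wet mass = m₀ − payload = 110,000 − 6,150 = 103,850 kg.
Stage dry mass = ε × stage wet mass = 0.078 × 103,850 = 8,100.3 kg.
Burnout mass m_f = stage dry + payload = 8,100.3 + 6,150 = 14,250.3 kg.
By the Tsiolkovsky rocket equation, Δv = v_e · ln(110,000/14,250.3) = 2760.0 × ln(7.719) = 2760.0 × 2.0437 ≈ 5641 m/s.

Δv ≈ 5640 m/s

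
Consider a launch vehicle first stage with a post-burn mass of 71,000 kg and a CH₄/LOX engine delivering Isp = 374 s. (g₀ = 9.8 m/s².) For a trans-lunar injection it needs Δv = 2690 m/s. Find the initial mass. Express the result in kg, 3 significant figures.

initial mass ≈ 148000 kg

v_e = Isp · g₀ = 374 × 9.8 = 3665.2 m/s.
By the Tsiolkovsky rocket equation, m₀/m_f = exp(Δv / v_e) = exp(2690 / 3665.2) = exp(0.7339) = 2.0833.
m₀ = m_f × 2.0833 = 71,000 × 2.0833 = 147,914 kg.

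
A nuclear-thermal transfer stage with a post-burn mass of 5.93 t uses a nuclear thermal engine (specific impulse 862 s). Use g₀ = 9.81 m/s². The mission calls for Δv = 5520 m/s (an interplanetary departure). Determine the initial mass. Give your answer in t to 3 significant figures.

v_e = Isp · g₀ = 862 × 9.81 = 8456.2 m/s.
m₀/m_f = exp(Δv / v_e) = exp(5520 / 8456.2) = exp(0.6528) = 1.9209.
m₀ = m_f × 1.9209 = 5.93 × 1.9209 = 11.3909 t.

initial mass ≈ 11.4 t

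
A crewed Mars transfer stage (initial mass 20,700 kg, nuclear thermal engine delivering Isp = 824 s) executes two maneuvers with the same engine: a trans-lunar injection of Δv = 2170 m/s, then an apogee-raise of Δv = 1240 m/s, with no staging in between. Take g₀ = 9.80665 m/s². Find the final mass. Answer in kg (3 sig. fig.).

final mass ≈ 13600 kg

v_e = Isp · g₀ = 824 × 9.80665 = 8080.7 m/s.
After the first burn: m = 20700 × exp(−2170/8080.7) = 20700 × 0.76449 = 15,824.9 kg.
After the second burn: m = 15,824.9 × exp(−1240/8080.7) = 15,824.9 × 0.85774 = 13,573.6 kg.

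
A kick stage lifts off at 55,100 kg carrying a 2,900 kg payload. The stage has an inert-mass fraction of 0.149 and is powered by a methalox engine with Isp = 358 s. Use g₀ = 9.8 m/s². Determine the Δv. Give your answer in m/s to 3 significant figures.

Stage wet mass = m₀ − payload = 55,100 − 2,900 = 52,200 kg.
Stage dry mass = ε × stage wet mass = 0.149 × 52,200 = 7,777.8 kg.
Burnout mass m_f = stage dry + payload = 7,777.8 + 2,900 = 10,677.8 kg.
v_e = Isp · g₀ = 358 × 9.8 = 3508.4 m/s.
By the Tsiolkovsky rocket equation, Δv = v_e · ln(55,100/10,677.8) = 3508.4 × ln(5.16) = 3508.4 × 1.6410 ≈ 5757 m/s.

Δv ≈ 5760 m/s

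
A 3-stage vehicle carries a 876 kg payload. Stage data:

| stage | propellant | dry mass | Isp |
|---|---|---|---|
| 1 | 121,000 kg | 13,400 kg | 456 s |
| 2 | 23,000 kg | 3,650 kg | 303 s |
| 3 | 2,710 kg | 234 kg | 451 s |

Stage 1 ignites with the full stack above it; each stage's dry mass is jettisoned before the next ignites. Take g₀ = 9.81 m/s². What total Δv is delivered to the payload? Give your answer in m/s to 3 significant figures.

Δv ≈ 15600 m/s

Ignition mass of stage 1 = 121,000+13,400 + 23,000+3,650 + 2,710+234 + 876 = 164,870 kg.
Stage 1: m₀ = 164,870 kg, m_f = 164,870 − 121,000 = 43,870 kg; Δv = 456×9.81×ln(3.758) = 4473.4×1.3239 ≈ 5922 m/s.
Stage 2: m₀ = 30,470 kg, m_f = 30,470 − 23,000 = 7,470 kg; Δv = 303×9.81×ln(4.079) = 2972.4×1.4058 ≈ 4179 m/s.
Stage 3: m₀ = 3,820 kg, m_f = 3,820 − 2,710 = 1,110 kg; Δv = 451×9.81×ln(3.441) = 4424.3×1.2359 ≈ 5468 m/s.
Total Δv = 5922 + 4179 + 5468 = 15569 m/s.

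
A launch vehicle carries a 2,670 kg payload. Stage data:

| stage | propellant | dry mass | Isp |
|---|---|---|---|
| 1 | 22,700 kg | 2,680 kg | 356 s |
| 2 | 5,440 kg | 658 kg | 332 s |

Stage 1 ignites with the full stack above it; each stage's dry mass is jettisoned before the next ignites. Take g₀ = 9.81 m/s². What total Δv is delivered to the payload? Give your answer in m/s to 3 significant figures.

Ignition mass of stage 1 = 22,700+2,680 + 5,440+658 + 2,670 = 34,148 kg.
Stage 1: m₀ = 34,148 kg, m_f = 34,148 − 22,700 = 11,448 kg; Δv = 356×9.81×ln(2.983) = 3492.4×1.0929 ≈ 3817 m/s.
Stage 2: m₀ = 8,768 kg, m_f = 8,768 − 5,440 = 3,328 kg; Δv = 332×9.81×ln(2.635) = 3256.9×0.9687 ≈ 3155 m/s.
Total Δv = 3817 + 3155 = 6972 m/s.

Δv ≈ 6970 m/s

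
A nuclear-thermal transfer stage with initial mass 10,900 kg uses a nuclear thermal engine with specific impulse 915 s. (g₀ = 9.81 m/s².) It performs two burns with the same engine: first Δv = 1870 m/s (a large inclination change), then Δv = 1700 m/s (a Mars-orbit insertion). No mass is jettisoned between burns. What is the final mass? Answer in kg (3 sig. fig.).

final mass ≈ 7320 kg

v_e = Isp · g₀ = 915 × 9.81 = 8976.1 m/s.
After the first burn: m = 10900 × exp(−1870/8976.1) = 10900 × 0.81194 = 8,850.15 kg.
After the second burn: m = 8,850.15 × exp(−1700/8976.1) = 8,850.15 × 0.82746 = 7,323.15 kg.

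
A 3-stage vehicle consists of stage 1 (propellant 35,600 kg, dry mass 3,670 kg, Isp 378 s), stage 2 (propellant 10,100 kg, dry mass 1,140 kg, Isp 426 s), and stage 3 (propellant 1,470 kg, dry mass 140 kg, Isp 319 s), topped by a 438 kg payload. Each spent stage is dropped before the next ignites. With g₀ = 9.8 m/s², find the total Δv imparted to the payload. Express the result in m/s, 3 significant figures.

Δv ≈ 14100 m/s

Ignition mass of stage 1 = 35,600+3,670 + 10,100+1,140 + 1,470+140 + 438 = 52,558 kg.
Stage 1: m₀ = 52,558 kg, m_f = 52,558 − 35,600 = 16,958 kg; Δv = 378×9.8×ln(3.099) = 3704.4×1.1312 ≈ 4190 m/s.
Stage 2: m₀ = 13,288 kg, m_f = 13,288 − 10,100 = 3,188 kg; Δv = 426×9.8×ln(4.168) = 4174.8×1.4275 ≈ 5959 m/s.
Stage 3: m₀ = 2,048 kg, m_f = 2,048 − 1,470 = 578 kg; Δv = 319×9.8×ln(3.543) = 3126.2×1.2650 ≈ 3955 m/s.
Total Δv = 4190 + 5959 + 3955 = 14104 m/s.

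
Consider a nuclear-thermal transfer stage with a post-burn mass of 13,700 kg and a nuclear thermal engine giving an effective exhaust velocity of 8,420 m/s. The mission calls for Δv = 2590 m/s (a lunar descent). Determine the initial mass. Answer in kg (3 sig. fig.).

m₀/m_f = exp(Δv / v_e) = exp(2590 / 8420.0) = exp(0.3076) = 1.3602.
m₀ = m_f × 1.3602 = 13,700 × 1.3602 = 18,634.7 kg.

initial mass ≈ 18600 kg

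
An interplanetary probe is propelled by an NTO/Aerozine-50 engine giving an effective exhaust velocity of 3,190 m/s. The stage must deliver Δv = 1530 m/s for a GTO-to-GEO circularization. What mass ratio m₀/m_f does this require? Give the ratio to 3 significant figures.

mass ratio ≈ 1.62

By the Tsiolkovsky rocket equation, m₀/m_f = exp(Δv / v_e) = exp(1530 / 3190.0) = exp(0.4796) = 1.6155.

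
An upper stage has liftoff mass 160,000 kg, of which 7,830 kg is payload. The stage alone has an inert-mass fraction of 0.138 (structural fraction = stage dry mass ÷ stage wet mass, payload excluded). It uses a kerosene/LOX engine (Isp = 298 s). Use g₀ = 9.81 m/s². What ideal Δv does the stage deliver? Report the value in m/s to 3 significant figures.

Stage wet mass = m₀ − payload = 160,000 − 7,830 = 152,170 kg.
Stage dry mass = ε × stage wet mass = 0.138 × 152,170 = 20,999.5 kg.
Burnout mass m_f = stage dry + payload = 20,999.5 + 7,830 = 28,829.5 kg.
v_e = Isp · g₀ = 298 × 9.81 = 2923.4 m/s.
Δv = v_e · ln(160,000/28,829.5) = 2923.4 × ln(5.55) = 2923.4 × 1.7138 ≈ 5010 m/s.

Δv ≈ 5010 m/s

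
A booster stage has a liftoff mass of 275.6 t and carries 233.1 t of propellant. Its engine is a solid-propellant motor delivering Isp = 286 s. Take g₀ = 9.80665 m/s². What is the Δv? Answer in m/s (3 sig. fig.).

Δv ≈ 5240 m/s

v_e = Isp · g₀ = 286 × 9.80665 = 2804.7 m/s.
m_f = m₀ − m_prop = 275.6 − 233.1 = 42.5 t.
By the Tsiolkovsky rocket equation, Δv = v_e · ln(m₀/m_f) = 2804.7 × ln(6.485) = 2804.7 × 1.8694 ≈ 5243.2 m/s.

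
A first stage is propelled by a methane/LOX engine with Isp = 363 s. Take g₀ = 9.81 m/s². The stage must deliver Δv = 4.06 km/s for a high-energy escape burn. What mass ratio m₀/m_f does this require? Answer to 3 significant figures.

v_e = Isp · g₀ = 363 × 9.81 = 3561.0 m/s.
m₀/m_f = exp(Δv / v_e) = exp(4060 / 3561.0) = exp(1.1401) = 3.1271.

mass ratio ≈ 3.13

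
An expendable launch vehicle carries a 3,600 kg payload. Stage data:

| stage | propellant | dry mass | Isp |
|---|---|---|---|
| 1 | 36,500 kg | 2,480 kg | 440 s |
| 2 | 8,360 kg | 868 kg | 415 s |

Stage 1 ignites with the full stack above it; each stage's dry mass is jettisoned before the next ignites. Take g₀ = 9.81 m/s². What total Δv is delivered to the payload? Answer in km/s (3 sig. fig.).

Ignition mass of stage 1 = 36,500+2,480 + 8,360+868 + 3,600 = 51,808 kg.
Stage 1: m₀ = 51,808 kg, m_f = 51,808 − 36,500 = 15,308 kg; Δv = 440×9.81×ln(3.384) = 4316.4×1.2192 ≈ 5262 m/s.
Stage 2: m₀ = 12,828 kg, m_f = 12,828 − 8,360 = 4,468 kg; Δv = 415×9.81×ln(2.871) = 4071.2×1.0547 ≈ 4294 m/s.
Total Δv = 5262 + 4294 = 9556 m/s.

Δv ≈ 9.56 km/s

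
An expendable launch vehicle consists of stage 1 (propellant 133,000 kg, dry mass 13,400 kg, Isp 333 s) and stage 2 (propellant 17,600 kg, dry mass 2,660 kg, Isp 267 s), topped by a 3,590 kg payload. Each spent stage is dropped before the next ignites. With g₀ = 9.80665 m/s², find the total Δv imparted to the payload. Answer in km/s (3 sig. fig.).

Δv ≈ 8.47 km/s

Ignition mass of stage 1 = 133,000+13,400 + 17,600+2,660 + 3,590 = 170,250 kg.
Stage 1: m₀ = 170,250 kg, m_f = 170,250 − 133,000 = 37,250 kg; Δv = 333×9.80665×ln(4.57) = 3265.6×1.5196 ≈ 4962 m/s.
Stage 2: m₀ = 23,850 kg, m_f = 23,850 − 17,600 = 6,250 kg; Δv = 267×9.80665×ln(3.816) = 2618.4×1.3392 ≈ 3507 m/s.
Total Δv = 4962 + 3507 = 8469 m/s.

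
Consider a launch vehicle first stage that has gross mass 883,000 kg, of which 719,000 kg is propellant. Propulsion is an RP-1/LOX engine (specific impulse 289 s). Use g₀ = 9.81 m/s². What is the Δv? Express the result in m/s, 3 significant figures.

Δv ≈ 4770 m/s

v_e = Isp · g₀ = 289 × 9.81 = 2835.1 m/s.
m_f = m₀ − m_prop = 883,000 − 719,000 = 164,000 kg.
Δv = v_e · ln(m₀/m_f) = 2835.1 × ln(5.384) = 2835.1 × 1.6835 ≈ 4772.8 m/s.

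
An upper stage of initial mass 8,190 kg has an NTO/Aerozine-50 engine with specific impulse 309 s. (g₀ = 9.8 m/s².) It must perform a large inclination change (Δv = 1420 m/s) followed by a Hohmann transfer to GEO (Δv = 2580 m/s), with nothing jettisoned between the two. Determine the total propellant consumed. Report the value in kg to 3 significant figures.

total propellant consumed ≈ 6000 kg

v_e = Isp · g₀ = 309 × 9.8 = 3028.2 m/s.
After the first burn: m = 8190 × exp(−1420/3028.2) = 8190 × 0.62567 = 5,124.24 kg.
After the second burn: m = 5,124.24 × exp(−2580/3028.2) = 5,124.24 × 0.42656 = 2,185.8 kg.
Total propellant = m₀ − m_final = 8190 − 2,185.8 = 6,004.2 kg.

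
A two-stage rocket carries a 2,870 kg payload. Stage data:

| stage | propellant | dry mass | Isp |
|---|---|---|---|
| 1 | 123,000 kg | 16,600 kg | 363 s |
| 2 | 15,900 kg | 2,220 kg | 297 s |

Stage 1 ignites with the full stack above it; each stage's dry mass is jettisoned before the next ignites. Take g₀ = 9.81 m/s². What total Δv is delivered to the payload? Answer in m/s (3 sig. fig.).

Ignition mass of stage 1 = 123,000+16,600 + 15,900+2,220 + 2,870 = 160,590 kg.
Stage 1: m₀ = 160,590 kg, m_f = 160,590 − 123,000 = 37,590 kg; Δv = 363×9.81×ln(4.272) = 3561.0×1.4521 ≈ 5171 m/s.
Stage 2: m₀ = 20,990 kg, m_f = 20,990 − 15,900 = 5,090 kg; Δv = 297×9.81×ln(4.124) = 2913.6×1.4168 ≈ 4128 m/s.
Total Δv = 5171 + 4128 = 9299 m/s.

Δv ≈ 9300 m/s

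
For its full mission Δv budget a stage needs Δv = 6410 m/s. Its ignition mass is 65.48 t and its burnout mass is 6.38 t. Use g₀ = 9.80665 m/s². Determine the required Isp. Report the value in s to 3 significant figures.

Isp ≈ 281 s

ln(m₀/m_f) = ln(65480/6380) = ln(10.26) = 2.3286.
From the ideal rocket equation, v_e = Δv / ln(m₀/m_f) = 6410 / 2.3286 = 2752.8 m/s.
Isp = v_e / g₀ = 2752.8 / 9.80665 = 280.7 s.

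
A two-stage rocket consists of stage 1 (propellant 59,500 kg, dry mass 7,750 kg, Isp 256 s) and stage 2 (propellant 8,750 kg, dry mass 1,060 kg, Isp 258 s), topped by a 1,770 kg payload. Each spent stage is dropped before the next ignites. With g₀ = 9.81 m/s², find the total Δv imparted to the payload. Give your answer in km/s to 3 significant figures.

Δv ≈ 7.10 km/s

Ignition mass of stage 1 = 59,500+7,750 + 8,750+1,060 + 1,770 = 78,830 kg.
Stage 1: m₀ = 78,830 kg, m_f = 78,830 − 59,500 = 19,330 kg; Δv = 256×9.81×ln(4.078) = 2511.4×1.4056 ≈ 3530 m/s.
Stage 2: m₀ = 11,580 kg, m_f = 11,580 − 8,750 = 2,830 kg; Δv = 258×9.81×ln(4.092) = 2531.0×1.4090 ≈ 3566 m/s.
Total Δv = 3530 + 3566 = 7096 m/s.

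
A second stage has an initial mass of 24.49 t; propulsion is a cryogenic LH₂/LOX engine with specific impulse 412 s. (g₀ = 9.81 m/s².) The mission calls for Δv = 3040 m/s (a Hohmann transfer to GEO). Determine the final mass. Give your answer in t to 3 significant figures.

v_e = Isp · g₀ = 412 × 9.81 = 4041.7 m/s.
By the Tsiolkovsky rocket equation, m₀/m_f = exp(Δv / v_e) = exp(3040 / 4041.7) = exp(0.7522) = 2.1216.
m_f = m₀ / 2.1216 = 24.49 / 2.1216 = 11.5432 t.

final mass ≈ 11.5 t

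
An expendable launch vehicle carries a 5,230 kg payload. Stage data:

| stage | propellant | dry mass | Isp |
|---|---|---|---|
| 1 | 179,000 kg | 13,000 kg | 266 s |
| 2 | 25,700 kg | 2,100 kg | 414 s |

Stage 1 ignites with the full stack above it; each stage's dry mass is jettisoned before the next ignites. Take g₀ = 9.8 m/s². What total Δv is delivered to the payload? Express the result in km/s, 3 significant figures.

Δv ≈ 10.2 km/s

Ignition mass of stage 1 = 179,000+13,000 + 25,700+2,100 + 5,230 = 225,030 kg.
Stage 1: m₀ = 225,030 kg, m_f = 225,030 − 179,000 = 46,030 kg; Δv = 266×9.8×ln(4.889) = 2606.8×1.5869 ≈ 4137 m/s.
Stage 2: m₀ = 33,030 kg, m_f = 33,030 − 25,700 = 7,330 kg; Δv = 414×9.8×ln(4.506) = 4057.2×1.5054 ≈ 6108 m/s.
Total Δv = 4137 + 6108 = 10245 m/s.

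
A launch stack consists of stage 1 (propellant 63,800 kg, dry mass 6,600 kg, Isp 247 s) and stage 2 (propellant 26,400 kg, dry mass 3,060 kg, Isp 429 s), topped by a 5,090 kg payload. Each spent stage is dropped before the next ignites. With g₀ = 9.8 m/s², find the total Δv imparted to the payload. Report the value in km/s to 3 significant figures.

Ignition mass of stage 1 = 63,800+6,600 + 26,400+3,060 + 5,090 = 104,950 kg.
Stage 1: m₀ = 104,950 kg, m_f = 104,950 − 63,800 = 41,150 kg; Δv = 247×9.8×ln(2.55) = 2420.6×0.9363 ≈ 2266 m/s.
Stage 2: m₀ = 34,550 kg, m_f = 34,550 − 26,400 = 8,150 kg; Δv = 429×9.8×ln(4.239) = 4204.2×1.4444 ≈ 6073 m/s.
Total Δv = 2266 + 6073 = 8339 m/s.

Δv ≈ 8.34 km/s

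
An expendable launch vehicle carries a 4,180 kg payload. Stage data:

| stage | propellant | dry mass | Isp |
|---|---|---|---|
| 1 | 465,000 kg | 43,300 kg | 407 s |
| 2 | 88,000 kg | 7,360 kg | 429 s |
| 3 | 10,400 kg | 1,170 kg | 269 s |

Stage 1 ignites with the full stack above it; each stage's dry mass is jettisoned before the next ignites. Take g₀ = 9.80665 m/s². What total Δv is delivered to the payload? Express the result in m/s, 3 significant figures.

Ignition mass of stage 1 = 465,000+43,300 + 88,000+7,360 + 10,400+1,170 + 4,180 = 619,410 kg.
Stage 1: m₀ = 619,410 kg, m_f = 619,410 − 465,000 = 154,410 kg; Δv = 407×9.80665×ln(4.011) = 3991.3×1.3892 ≈ 5545 m/s.
Stage 2: m₀ = 111,110 kg, m_f = 111,110 − 88,000 = 23,110 kg; Δv = 429×9.80665×ln(4.808) = 4207.1×1.5703 ≈ 6606 m/s.
Stage 3: m₀ = 15,750 kg, m_f = 15,750 − 10,400 = 5,350 kg; Δv = 269×9.80665×ln(2.944) = 2638.0×1.0797 ≈ 2848 m/s.
Total Δv = 5545 + 6606 + 2848 = 14999 m/s.

Δv ≈ 15000 m/s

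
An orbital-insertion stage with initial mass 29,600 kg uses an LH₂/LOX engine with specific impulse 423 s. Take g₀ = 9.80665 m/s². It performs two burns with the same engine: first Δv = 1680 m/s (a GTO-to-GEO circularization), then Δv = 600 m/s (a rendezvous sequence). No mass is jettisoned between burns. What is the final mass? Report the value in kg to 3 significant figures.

final mass ≈ 17100 kg

v_e = Isp · g₀ = 423 × 9.80665 = 4148.2 m/s.
After the first burn: m = 29600 × exp(−1680/4148.2) = 29600 × 0.66698 = 19,742.6 kg.
After the second burn: m = 19,742.6 × exp(−600/4148.2) = 19,742.6 × 0.86533 = 17,083.9 kg.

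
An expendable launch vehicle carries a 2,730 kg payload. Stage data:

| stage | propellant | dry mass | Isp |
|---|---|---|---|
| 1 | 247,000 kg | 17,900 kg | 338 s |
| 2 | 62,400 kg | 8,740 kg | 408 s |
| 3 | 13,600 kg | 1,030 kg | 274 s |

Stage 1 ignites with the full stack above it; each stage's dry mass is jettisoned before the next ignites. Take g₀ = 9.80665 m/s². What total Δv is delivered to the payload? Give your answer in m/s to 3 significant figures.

Ignition mass of stage 1 = 247,000+17,900 + 62,400+8,740 + 13,600+1,030 + 2,730 = 353,400 kg.
Stage 1: m₀ = 353,400 kg, m_f = 353,400 − 247,000 = 106,400 kg; Δv = 338×9.80665×ln(3.321) = 3314.6×1.2004 ≈ 3979 m/s.
Stage 2: m₀ = 88,500 kg, m_f = 88,500 − 62,400 = 26,100 kg; Δv = 408×9.80665×ln(3.391) = 4001.1×1.2211 ≈ 4886 m/s.
Stage 3: m₀ = 17,360 kg, m_f = 17,360 − 13,600 = 3,760 kg; Δv = 274×9.80665×ln(4.617) = 2687.0×1.5297 ≈ 4110 m/s.
Total Δv = 3979 + 4886 + 4110 = 12975 m/s.

Δv ≈ 13000 m/s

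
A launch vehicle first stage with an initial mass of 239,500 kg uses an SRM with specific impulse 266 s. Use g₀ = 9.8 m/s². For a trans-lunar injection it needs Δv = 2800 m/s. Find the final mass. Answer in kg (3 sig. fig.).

final mass ≈ 81800 kg

v_e = Isp · g₀ = 266 × 9.8 = 2606.8 m/s.
From the ideal rocket equation, m₀/m_f = exp(Δv / v_e) = exp(2800 / 2606.8) = exp(1.0741) = 2.9274.
m_f = m₀ / 2.9274 = 239,500 / 2.9274 = 81,813.2 kg.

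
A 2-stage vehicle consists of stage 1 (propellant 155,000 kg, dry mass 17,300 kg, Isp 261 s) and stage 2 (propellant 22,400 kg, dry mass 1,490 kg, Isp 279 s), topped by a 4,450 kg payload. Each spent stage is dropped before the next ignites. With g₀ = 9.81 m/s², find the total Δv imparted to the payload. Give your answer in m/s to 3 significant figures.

Δv ≈ 8070 m/s

Ignition mass of stage 1 = 155,000+17,300 + 22,400+1,490 + 4,450 = 200,640 kg.
Stage 1: m₀ = 200,640 kg, m_f = 200,640 − 155,000 = 45,640 kg; Δv = 261×9.81×ln(4.396) = 2560.4×1.4807 ≈ 3791 m/s.
Stage 2: m₀ = 28,340 kg, m_f = 28,340 − 22,400 = 5,940 kg; Δv = 279×9.81×ln(4.771) = 2737.0×1.5626 ≈ 4277 m/s.
Total Δv = 3791 + 4277 = 8068 m/s.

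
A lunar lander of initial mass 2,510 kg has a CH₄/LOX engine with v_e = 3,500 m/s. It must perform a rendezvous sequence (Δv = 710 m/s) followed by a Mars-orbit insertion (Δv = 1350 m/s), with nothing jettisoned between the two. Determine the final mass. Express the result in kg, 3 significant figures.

final mass ≈ 1390 kg

After the first burn: m = 2510 × exp(−710/3500.0) = 2510 × 0.81639 = 2,049.14 kg.
After the second burn: m = 2,049.14 × exp(−1350/3500.0) = 2,049.14 × 0.67996 = 1,393.33 kg.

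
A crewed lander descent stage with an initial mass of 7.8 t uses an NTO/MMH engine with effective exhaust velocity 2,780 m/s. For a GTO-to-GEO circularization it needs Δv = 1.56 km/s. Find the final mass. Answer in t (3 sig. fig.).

From the ideal rocket equation, m₀/m_f = exp(Δv / v_e) = exp(1560 / 2780.0) = exp(0.5612) = 1.7527.
m_f = m₀ / 1.7527 = 7.8 / 1.7527 = 4.45028 t.

final mass ≈ 4.45 t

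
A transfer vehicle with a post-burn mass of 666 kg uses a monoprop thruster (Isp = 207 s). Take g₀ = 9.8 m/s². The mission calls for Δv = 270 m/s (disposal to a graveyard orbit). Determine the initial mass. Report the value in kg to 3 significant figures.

v_e = Isp · g₀ = 207 × 9.8 = 2028.6 m/s.
By the Tsiolkovsky rocket equation, m₀/m_f = exp(Δv / v_e) = exp(270 / 2028.6) = exp(0.1331) = 1.1424.
m₀ = m_f × 1.1424 = 666 × 1.1424 = 760.838 kg.

initial mass ≈ 761 kg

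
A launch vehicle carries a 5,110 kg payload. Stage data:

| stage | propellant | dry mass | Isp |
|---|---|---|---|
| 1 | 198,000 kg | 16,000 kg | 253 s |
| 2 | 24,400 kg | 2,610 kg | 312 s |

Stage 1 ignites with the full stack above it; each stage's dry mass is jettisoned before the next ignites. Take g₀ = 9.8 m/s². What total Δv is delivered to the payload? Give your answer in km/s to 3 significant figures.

Δv ≈ 8.41 km/s

Ignition mass of stage 1 = 198,000+16,000 + 24,400+2,610 + 5,110 = 246,120 kg.
Stage 1: m₀ = 246,120 kg, m_f = 246,120 − 198,000 = 48,120 kg; Δv = 253×9.8×ln(5.115) = 2479.4×1.6321 ≈ 4047 m/s.
Stage 2: m₀ = 32,120 kg, m_f = 32,120 − 24,400 = 7,720 kg; Δv = 312×9.8×ln(4.161) = 3057.6×1.4257 ≈ 4359 m/s.
Total Δv = 4047 + 4359 = 8406 m/s.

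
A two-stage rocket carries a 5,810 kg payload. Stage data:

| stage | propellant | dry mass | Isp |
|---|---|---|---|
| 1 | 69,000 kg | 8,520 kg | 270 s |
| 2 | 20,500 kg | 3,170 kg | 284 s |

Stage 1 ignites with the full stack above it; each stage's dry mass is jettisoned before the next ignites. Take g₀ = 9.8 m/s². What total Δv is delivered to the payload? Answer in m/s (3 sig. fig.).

Δv ≈ 6050 m/s

Ignition mass of stage 1 = 69,000+8,520 + 20,500+3,170 + 5,810 = 107,000 kg.
Stage 1: m₀ = 107,000 kg, m_f = 107,000 − 69,000 = 38,000 kg; Δv = 270×9.8×ln(2.816) = 2646.0×1.0352 ≈ 2739 m/s.
Stage 2: m₀ = 29,480 kg, m_f = 29,480 − 20,500 = 8,980 kg; Δv = 284×9.8×ln(3.283) = 2783.2×1.1887 ≈ 3308 m/s.
Total Δv = 2739 + 3308 = 6047 m/s.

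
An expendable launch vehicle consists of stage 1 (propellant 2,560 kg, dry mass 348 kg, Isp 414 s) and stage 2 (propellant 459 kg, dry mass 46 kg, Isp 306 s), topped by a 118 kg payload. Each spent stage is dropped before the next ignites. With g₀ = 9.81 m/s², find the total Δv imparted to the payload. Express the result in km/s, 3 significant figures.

Δv ≈ 9.25 km/s

Ignition mass of stage 1 = 2,560+348 + 459+46 + 118 = 3,531 kg.
Stage 1: m₀ = 3,531 kg, m_f = 3,531 − 2,560 = 971 kg; Δv = 414×9.81×ln(3.636) = 4061.3×1.2910 ≈ 5243 m/s.
Stage 2: m₀ = 623 kg, m_f = 623 − 459 = 164 kg; Δv = 306×9.81×ln(3.799) = 3001.9×1.3347 ≈ 4007 m/s.
Total Δv = 5243 + 4007 = 9250 m/s.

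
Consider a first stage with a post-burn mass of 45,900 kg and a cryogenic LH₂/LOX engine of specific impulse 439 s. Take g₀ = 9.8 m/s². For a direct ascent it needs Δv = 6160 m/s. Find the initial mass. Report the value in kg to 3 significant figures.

initial mass ≈ 192000 kg

v_e = Isp · g₀ = 439 × 9.8 = 4302.2 m/s.
m₀/m_f = exp(Δv / v_e) = exp(6160 / 4302.2) = exp(1.4318) = 4.1863.
m₀ = m_f × 4.1863 = 45,900 × 4.1863 = 192,151 kg.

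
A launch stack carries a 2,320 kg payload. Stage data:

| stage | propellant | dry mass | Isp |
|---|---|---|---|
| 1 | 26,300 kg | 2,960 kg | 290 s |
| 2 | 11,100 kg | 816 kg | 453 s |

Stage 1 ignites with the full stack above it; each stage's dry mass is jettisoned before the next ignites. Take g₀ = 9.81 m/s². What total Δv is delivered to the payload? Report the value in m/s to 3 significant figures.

Ignition mass of stage 1 = 26,300+2,960 + 11,100+816 + 2,320 = 43,496 kg.
Stage 1: m₀ = 43,496 kg, m_f = 43,496 − 26,300 = 17,196 kg; Δv = 290×9.81×ln(2.529) = 2844.9×0.9280 ≈ 2640 m/s.
Stage 2: m₀ = 14,236 kg, m_f = 14,236 − 11,100 = 3,136 kg; Δv = 453×9.81×ln(4.54) = 4443.9×1.5128 ≈ 6723 m/s.
Total Δv = 2640 + 6723 = 9363 m/s.

Δv ≈ 9360 m/s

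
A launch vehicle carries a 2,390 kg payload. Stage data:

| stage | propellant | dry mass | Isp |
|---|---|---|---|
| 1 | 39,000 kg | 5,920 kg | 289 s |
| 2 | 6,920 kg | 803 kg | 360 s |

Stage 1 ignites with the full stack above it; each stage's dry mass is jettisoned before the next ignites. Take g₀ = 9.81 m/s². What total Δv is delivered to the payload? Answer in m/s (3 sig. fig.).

Δv ≈ 7570 m/s

Ignition mass of stage 1 = 39,000+5,920 + 6,920+803 + 2,390 = 55,033 kg.
Stage 1: m₀ = 55,033 kg, m_f = 55,033 − 39,000 = 16,033 kg; Δv = 289×9.81×ln(3.432) = 2835.1×1.2333 ≈ 3496 m/s.
Stage 2: m₀ = 10,113 kg, m_f = 10,113 − 6,920 = 3,193 kg; Δv = 360×9.81×ln(3.167) = 3531.6×1.1529 ≈ 4071 m/s.
Total Δv = 3496 + 4071 = 7567 m/s.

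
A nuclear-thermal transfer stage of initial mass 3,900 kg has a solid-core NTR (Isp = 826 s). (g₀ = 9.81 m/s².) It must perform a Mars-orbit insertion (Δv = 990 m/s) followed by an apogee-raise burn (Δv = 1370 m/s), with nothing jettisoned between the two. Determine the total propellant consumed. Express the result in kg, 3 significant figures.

v_e = Isp · g₀ = 826 × 9.81 = 8103.1 m/s.
After the first burn: m = 3900 × exp(−990/8103.1) = 3900 × 0.88499 = 3,451.46 kg.
After the second burn: m = 3,451.46 × exp(−1370/8103.1) = 3,451.46 × 0.84445 = 2,914.59 kg.
Total propellant = m₀ − m_final = 3900 − 2,914.59 = 985.41 kg.

total propellant consumed ≈ 985 kg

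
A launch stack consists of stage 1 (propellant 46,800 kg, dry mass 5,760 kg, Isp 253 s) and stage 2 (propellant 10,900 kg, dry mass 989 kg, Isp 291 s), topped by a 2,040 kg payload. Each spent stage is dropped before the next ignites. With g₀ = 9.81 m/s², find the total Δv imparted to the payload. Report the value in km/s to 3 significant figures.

Δv ≈ 7.38 km/s

Ignition mass of stage 1 = 46,800+5,760 + 10,900+989 + 2,040 = 66,489 kg.
Stage 1: m₀ = 66,489 kg, m_f = 66,489 − 46,800 = 19,689 kg; Δv = 253×9.81×ln(3.377) = 2481.9×1.2170 ≈ 3020 m/s.
Stage 2: m₀ = 13,929 kg, m_f = 13,929 − 10,900 = 3,029 kg; Δv = 291×9.81×ln(4.599) = 2854.7×1.5257 ≈ 4356 m/s.
Total Δv = 3020 + 4356 = 7376 m/s.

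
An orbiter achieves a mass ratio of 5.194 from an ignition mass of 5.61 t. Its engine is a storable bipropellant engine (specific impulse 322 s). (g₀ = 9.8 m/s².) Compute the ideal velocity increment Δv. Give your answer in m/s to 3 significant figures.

v_e = Isp · g₀ = 322 × 9.8 = 3155.6 m/s.
Δv = v_e · ln(5.194) = 3155.6 × 1.6475 ≈ 5198.9 m/s.

Δv ≈ 5200 m/s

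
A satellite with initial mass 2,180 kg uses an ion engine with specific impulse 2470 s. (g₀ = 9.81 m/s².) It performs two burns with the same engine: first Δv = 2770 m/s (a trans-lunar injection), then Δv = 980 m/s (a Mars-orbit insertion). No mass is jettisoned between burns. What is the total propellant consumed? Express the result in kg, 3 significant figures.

total propellant consumed ≈ 313 kg

v_e = Isp · g₀ = 2470 × 9.81 = 24230.7 m/s.
After the first burn: m = 2180 × exp(−2770/24230.7) = 2180 × 0.89197 = 1,944.49 kg.
After the second burn: m = 1,944.49 × exp(−980/24230.7) = 1,944.49 × 0.96036 = 1,867.41 kg.
Total propellant = m₀ − m_final = 2180 − 1,867.41 = 312.59 kg.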